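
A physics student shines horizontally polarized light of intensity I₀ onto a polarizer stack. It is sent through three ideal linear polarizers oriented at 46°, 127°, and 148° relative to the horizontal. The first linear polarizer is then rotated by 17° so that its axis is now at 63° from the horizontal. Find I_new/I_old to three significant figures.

I_new/I_old ≈ 3.35

Before rotation:
By Malus's law, I₁ = I₀ cos²(46° − 0°) = I₀ cos²(46°) = 0.4826 I₀.
I₂ = I₁ cos²(127° − 46°) = 0.4826 I₀ · cos²(81°) = 0.01181 I₀.
I₃ = I₂ cos²(148° − 127°) = 0.01181 I₀ · cos²(21°) = 0.01029 I₀.
After rotation:
I₁ = I₀ cos²(63° − 0°) = I₀ cos²(63°) = 0.2061 I₀.
I₂ = I₁ cos²(127° − 63°) = 0.2061 I₀ · cos²(64°) = 0.03961 I₀.
I₃ = I₂ cos²(148° − 127°) = 0.03961 I₀ · cos²(21°) = 0.03452 I₀.
Ratio = 0.03452 / 0.01029 = 3.354.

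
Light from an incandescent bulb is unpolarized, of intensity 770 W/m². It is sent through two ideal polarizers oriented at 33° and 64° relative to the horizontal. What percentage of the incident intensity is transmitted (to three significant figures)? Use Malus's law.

≈ 36.7%

Unpolarized light through the first polarizer → I₁ = 770 W/m²/2 = 385 W/m², polarized at 33°.
I₂ = I₁ · cos²(31°) = 385 · 0.7347 = 282.9 W/m².
That is 36.74% of the incident intensity.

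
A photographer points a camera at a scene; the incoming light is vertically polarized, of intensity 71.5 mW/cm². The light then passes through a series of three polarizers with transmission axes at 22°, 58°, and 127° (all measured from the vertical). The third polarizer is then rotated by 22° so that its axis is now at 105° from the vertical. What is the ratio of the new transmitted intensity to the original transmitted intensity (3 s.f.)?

I_new/I_old ≈ 3.62

Before rotation:
By Malus's law, I₁ = I₀ cos²(22° − 0°) = I₀ cos²(22°) = 0.8597 I₀.
I₂ = I₁ cos²(58° − 22°) = 0.8597 I₀ · cos²(36°) = 0.5627 I₀.
I₃ = I₂ cos²(127° − 58°) = 0.5627 I₀ · cos²(69°) = 0.07226 I₀.
After rotation:
I₁ = I₀ cos²(22° − 0°) = I₀ cos²(22°) = 0.8597 I₀.
I₂ = I₁ cos²(58° − 22°) = 0.8597 I₀ · cos²(36°) = 0.5627 I₀.
I₃ = I₂ cos²(105° − 58°) = 0.5627 I₀ · cos²(47°) = 0.2617 I₀.
Ratio = 0.2617 / 0.07226 = 3.622.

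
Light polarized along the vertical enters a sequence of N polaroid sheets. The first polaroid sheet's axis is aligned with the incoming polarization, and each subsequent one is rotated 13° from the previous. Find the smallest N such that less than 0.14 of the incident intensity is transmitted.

N = 39

First polarizer is aligned with the polarization: full transmission.
Each further stage multiplies by cos²(13°) = 0.9494.
After N polarizers: T = 0.9494^(N−1). Require T < 0.14 ⇒ N−1 > ln(0.14)/ln(0.9494) = 37.86, so N−1 ≥ 38 and N = 39.
Check: N=39 gives T = 0.139 < 0.14; N=38 gives T = 0.1464.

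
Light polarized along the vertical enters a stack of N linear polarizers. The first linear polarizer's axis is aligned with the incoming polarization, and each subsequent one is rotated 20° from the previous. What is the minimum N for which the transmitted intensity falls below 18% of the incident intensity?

First polarizer is aligned with the polarization: full transmission.
Each further stage multiplies by cos²(20°) = 0.883.
After N polarizers: T = 0.883^(N−1). Require T < 0.18 ⇒ N−1 > ln(0.18)/ln(0.883) = 13.78, so N−1 ≥ 14 and N = 15.
Check: N=15 gives T = 0.1752 < 0.18; N=14 gives T = 0.1984.

N = 15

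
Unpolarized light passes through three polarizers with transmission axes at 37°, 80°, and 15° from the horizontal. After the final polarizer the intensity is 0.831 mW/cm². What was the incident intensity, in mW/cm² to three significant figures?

I₀ ≈ 17.4 mW/cm²

Unpolarized light through the first polarizer → I₁ = ½ I₀, now polarized at 37°.
I₂ = I₁ cos²(80° − 37°) = 0.5 I₀ · cos²(43°) = 0.2674 I₀.
I₃ = I₂ cos²(15° − 80°) = 0.2674 I₀ · cos²(65°) = 0.04777 I₀.
So 0.831 mW/cm² = 0.04777 I₀, giving I₀ = 0.831/0.04777 = 17.4 mW/cm².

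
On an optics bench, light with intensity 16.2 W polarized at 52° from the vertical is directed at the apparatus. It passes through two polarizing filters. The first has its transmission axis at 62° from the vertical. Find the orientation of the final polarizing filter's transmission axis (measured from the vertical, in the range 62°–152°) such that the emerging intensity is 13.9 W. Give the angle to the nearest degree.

θ ≈ 82°

By Malus's law, I₁ = I₀ cos²(62° − 52°) = I₀ cos²(10°) = 0.9698 I₀.
Target fraction: 13.9 / 16.2 W = 0.858 of I₀.
Need I₂/I₀ = 0.858, so cos²(θ − 62°) = 0.858 / 0.9698 = 0.8847.
θ − 62° = arccos(√0.8847) = 19.8°, giving θ ≈ 62 + 19.8 = 81.8°.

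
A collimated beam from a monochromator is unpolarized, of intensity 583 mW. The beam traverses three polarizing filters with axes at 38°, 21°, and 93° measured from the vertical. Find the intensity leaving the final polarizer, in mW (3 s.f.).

Unpolarized light through the first polarizer → I₁ = 583 mW/2 = 291.5 mW, polarized at 38°.
I₂ = I₁ · cos²(17°) = 291.5 · 0.9145 = 266.6 mW.
I₃ = I₂ · cos²(72°) = 266.6 · 0.09549 = 25.46 mW.

I ≈ 25.5 mW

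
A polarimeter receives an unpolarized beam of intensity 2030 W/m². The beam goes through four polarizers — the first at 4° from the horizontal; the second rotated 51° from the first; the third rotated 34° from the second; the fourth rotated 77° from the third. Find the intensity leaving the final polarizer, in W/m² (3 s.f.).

Unpolarized light through the first polarizer → I₁ = 2030 W/m²/2 = 1015 W/m², polarized at 4°.
I₂ = I₁ · cos²(51°) = 1015 · 0.396 = 402 W/m².
I₃ = I₂ · cos²(34°) = 402 · 0.6873 = 276.3 W/m².
I₄ = I₃ · cos²(77°) = 276.3 · 0.0506 = 13.98 W/m².

I ≈ 14.0 W/m²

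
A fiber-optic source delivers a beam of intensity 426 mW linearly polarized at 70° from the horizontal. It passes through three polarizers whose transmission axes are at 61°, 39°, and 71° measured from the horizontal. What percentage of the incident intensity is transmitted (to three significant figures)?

≈ 60.3%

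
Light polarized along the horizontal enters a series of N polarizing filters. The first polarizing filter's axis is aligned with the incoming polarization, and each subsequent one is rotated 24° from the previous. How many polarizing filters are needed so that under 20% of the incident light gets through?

First polarizer is aligned with the polarization: full transmission.
Each further stage multiplies by cos²(24°) = 0.8346.
After N polarizers: T = 0.8346^(N−1). Require T < 0.20 ⇒ N−1 > ln(0.20)/ln(0.8346) = 8.90, so N−1 ≥ 9 and N = 10.
Check: N=10 gives T = 0.1964 < 0.20; N=9 gives T = 0.2353.

N = 10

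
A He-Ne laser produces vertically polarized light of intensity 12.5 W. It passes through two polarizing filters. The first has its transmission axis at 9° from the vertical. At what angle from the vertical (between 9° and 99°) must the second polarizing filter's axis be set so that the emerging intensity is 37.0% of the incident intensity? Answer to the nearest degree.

θ ≈ 61°

I₁ = I₀ cos²(9° − 0°) = I₀ cos²(9°) = 0.9755 I₀.
Need I₂/I₀ = 0.37, so cos²(θ − 9°) = 0.37 / 0.9755 = 0.3793.
θ − 9° = arccos(√0.3793) = 52.0°, giving θ ≈ 9 + 52.0 = 61.0°.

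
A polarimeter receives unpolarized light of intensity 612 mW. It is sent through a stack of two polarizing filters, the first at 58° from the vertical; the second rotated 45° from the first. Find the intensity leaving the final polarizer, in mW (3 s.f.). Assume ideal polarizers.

I ≈ 153 mW

Unpolarized light through the first polarizer → I₁ = 612 mW/2 = 306 mW, polarized at 58°.
I₂ = I₁ · cos²(45°) = 306 · 0.5 = 153 mW.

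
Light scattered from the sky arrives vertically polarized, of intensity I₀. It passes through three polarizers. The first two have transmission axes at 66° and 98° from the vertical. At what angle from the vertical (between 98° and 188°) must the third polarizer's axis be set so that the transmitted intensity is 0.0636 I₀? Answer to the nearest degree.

θ ≈ 141°

By Malus's law, I₁ = I₀ cos²(66° − 0°) = I₀ cos²(66°) = 0.1654 I₀.
I₂ = I₁ cos²(98° − 66°) = 0.1654 I₀ · cos²(32°) = 0.119 I₀.
Need I₃/I₀ = 0.0636, so cos²(θ − 98°) = 0.0636 / 0.119 = 0.5346.
θ − 98° = arccos(√0.5346) = 43.0°, giving θ ≈ 98 + 43.0 = 141.0°.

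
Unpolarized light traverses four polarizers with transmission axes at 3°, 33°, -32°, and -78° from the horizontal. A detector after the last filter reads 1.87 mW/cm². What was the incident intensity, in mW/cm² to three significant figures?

I₀ ≈ 57.9 mW/cm²

Unpolarized light through the first polarizer → I₁ = ½ I₀, now polarized at 3°.
I₂ = I₁ cos²(33° − 3°) = 0.5 I₀ · cos²(30°) = 0.375 I₀.
I₃ = I₂ cos²(-32° − 33°) = 0.375 I₀ · cos²(65°) = 0.06698 I₀.
I₄ = I₃ cos²(-78° + 32°) = 0.06698 I₀ · cos²(46°) = 0.03232 I₀.
So 1.87 mW/cm² = 0.03232 I₀, giving I₀ = 1.87/0.03232 = 57.86 mW/cm².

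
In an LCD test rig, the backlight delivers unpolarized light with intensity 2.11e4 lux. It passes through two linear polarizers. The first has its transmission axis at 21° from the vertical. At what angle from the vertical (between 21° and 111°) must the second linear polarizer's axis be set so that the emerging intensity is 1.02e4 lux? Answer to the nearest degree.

Unpolarized light through the first polarizer → I₁ = ½ I₀, now polarized at 21°.
Target fraction: 1.02e4 / 2.11e4 lux = 0.4834 of I₀.
Need I₂/I₀ = 0.4834, so cos²(θ − 21°) = 0.4834 / 0.5 = 0.9668.
θ − 21° = arccos(√0.9668) = 10.5°, giving θ ≈ 21 + 10.5 = 31.5°.

θ ≈ 31°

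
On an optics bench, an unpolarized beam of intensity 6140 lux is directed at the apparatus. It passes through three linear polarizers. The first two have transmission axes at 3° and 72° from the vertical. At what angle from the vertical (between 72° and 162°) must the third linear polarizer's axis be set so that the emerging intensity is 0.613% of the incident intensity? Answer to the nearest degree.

Unpolarized light through the first polarizer → I₁ = ½ I₀, now polarized at 3°.
I₂ = I₁ cos²(72° − 3°) = 0.5 I₀ · cos²(69°) = 0.06421 I₀.
Need I₃/I₀ = 0.00613, so cos²(θ − 72°) = 0.00613 / 0.06421 = 0.09546.
θ − 72° = arccos(√0.09546) = 72.0°, giving θ ≈ 72 + 72.0 = 144.0°.

θ ≈ 144°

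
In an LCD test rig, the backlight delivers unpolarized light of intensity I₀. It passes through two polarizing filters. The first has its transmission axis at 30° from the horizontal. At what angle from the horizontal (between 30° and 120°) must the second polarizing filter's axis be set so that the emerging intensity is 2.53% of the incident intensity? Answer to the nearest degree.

Unpolarized light through the first polarizer → I₁ = ½ I₀, now polarized at 30°.
Need I₂/I₀ = 0.0253, so cos²(θ − 30°) = 0.0253 / 0.5 = 0.0506.
θ − 30° = arccos(√0.0506) = 77.0°, giving θ ≈ 30 + 77.0 = 107.0°.

θ ≈ 107°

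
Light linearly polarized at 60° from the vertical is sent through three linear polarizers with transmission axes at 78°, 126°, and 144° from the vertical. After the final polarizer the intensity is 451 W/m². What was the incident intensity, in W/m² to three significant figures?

By Malus's law, I₁ = I₀ cos²(78° − 60°) = I₀ cos²(18°) = 0.9045 I₀.
I₂ = I₁ cos²(126° − 78°) = 0.9045 I₀ · cos²(48°) = 0.405 I₀.
I₃ = I₂ cos²(144° − 126°) = 0.405 I₀ · cos²(18°) = 0.3663 I₀.
So 451 W/m² = 0.3663 I₀, giving I₀ = 451/0.3663 = 1231 W/m².

I₀ ≈ 1230 W/m²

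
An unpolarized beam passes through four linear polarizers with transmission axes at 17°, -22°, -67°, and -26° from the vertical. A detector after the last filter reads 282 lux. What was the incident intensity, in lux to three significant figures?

Unpolarized light through the first polarizer → I₁ = ½ I₀, now polarized at 17°.
I₂ = I₁ cos²(-22° − 17°) = 0.5 I₀ · cos²(39°) = 0.302 I₀.
I₃ = I₂ cos²(-67° + 22°) = 0.302 I₀ · cos²(45°) = 0.151 I₀.
I₄ = I₃ cos²(-26° + 67°) = 0.151 I₀ · cos²(41°) = 0.086 I₀.
So 282 lux = 0.086 I₀, giving I₀ = 282/0.086 = 3279 lux.

I₀ ≈ 3280 lux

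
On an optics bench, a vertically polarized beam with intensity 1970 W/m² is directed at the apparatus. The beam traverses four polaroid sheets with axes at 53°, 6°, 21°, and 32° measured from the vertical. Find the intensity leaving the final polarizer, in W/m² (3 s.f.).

I ≈ 298 W/m²

I₁ = 1970 W/m² · cos²(53°) = 713.5 W/m².
I₂ = I₁ · cos²(47°) = 713.5 · 0.4651 = 331.9 W/m².
I₃ = I₂ · cos²(15°) = 331.9 · 0.933 = 309.6 W/m².
I₄ = I₃ · cos²(11°) = 309.6 · 0.9636 = 298.4 W/m².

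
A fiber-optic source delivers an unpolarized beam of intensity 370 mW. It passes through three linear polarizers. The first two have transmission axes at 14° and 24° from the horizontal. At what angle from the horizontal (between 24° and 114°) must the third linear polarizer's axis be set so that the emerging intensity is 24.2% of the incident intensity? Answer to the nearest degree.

θ ≈ 69°

Unpolarized light through the first polarizer → I₁ = ½ I₀, now polarized at 14°.
I₂ = I₁ cos²(24° − 14°) = 0.5 I₀ · cos²(10°) = 0.4849 I₀.
Need I₃/I₀ = 0.242, so cos²(θ − 24°) = 0.242 / 0.4849 = 0.499.
θ − 24° = arccos(√0.499) = 45.1°, giving θ ≈ 24 + 45.1 = 69.1°.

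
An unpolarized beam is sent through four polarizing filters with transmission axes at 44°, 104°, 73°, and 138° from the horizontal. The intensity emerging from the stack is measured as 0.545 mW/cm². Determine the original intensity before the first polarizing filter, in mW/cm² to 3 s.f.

I₀ ≈ 33.2 mW/cm²

Unpolarized light through the first polarizer → I₁ = ½ I₀, now polarized at 44°.
I₂ = I₁ cos²(104° − 44°) = 0.5 I₀ · cos²(60°) = 0.125 I₀.
I₃ = I₂ cos²(73° − 104°) = 0.125 I₀ · cos²(31°) = 0.09184 I₀.
I₄ = I₃ cos²(138° − 73°) = 0.09184 I₀ · cos²(65°) = 0.0164 I₀.
So 0.545 mW/cm² = 0.0164 I₀, giving I₀ = 0.545/0.0164 = 33.22 mW/cm².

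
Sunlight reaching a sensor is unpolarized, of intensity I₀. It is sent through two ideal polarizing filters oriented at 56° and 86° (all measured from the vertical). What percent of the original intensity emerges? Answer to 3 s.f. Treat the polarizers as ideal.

≈ 37.5%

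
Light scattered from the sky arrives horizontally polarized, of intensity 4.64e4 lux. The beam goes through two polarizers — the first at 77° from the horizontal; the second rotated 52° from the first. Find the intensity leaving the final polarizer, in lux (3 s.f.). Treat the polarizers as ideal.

I₁ = 4.64e4 lux · cos²(77°) = 2348 lux.
I₂ = I₁ · cos²(52°) = 2348 · 0.379 = 890 lux.

I ≈ 890 lux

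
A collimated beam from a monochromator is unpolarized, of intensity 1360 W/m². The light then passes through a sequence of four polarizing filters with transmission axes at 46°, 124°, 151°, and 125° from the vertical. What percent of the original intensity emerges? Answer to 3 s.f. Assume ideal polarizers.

≈ 1.39%

Unpolarized light through the first polarizer → I₁ = 1360 W/m²/2 = 680 W/m², polarized at 46°.
I₂ = I₁ · cos²(78°) = 680 · 0.04323 = 29.39 W/m².
I₃ = I₂ · cos²(27°) = 29.39 · 0.7939 = 23.34 W/m².
I₄ = I₃ · cos²(26°) = 23.34 · 0.8078 = 18.85 W/m².
That is 1.386% of the incident intensity.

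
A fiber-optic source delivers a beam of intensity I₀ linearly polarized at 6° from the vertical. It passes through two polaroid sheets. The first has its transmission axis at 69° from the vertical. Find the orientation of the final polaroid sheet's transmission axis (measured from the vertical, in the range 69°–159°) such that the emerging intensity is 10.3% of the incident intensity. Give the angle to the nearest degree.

θ ≈ 114°

By Malus's law, I₁ = I₀ cos²(69° − 6°) = I₀ cos²(63°) = 0.2061 I₀.
Need I₂/I₀ = 0.103, so cos²(θ − 69°) = 0.103 / 0.2061 = 0.4997.
θ − 69° = arccos(√0.4997) = 45.0°, giving θ ≈ 69 + 45.0 = 114.0°.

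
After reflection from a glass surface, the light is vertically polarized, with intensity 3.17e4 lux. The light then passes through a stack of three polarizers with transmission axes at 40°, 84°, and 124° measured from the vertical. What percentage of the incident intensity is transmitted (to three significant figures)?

I₁ = 3.17e4 lux · cos²(40°) = 1.86e+04 lux.
I₂ = I₁ · cos²(44°) = 1.86e+04 · 0.5174 = 9626 lux.
I₃ = I₂ · cos²(40°) = 9626 · 0.5868 = 5649 lux.
That is 17.82% of the incident intensity.

≈ 17.8%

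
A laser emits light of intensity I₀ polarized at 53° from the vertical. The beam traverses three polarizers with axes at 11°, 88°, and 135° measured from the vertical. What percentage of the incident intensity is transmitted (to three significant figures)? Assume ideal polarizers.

I₁ = I₀ cos²(11° − 53°) = I₀ cos²(42°) = 0.5523 I₀.
I₂ = I₁ cos²(88° − 11°) = 0.5523 I₀ · cos²(77°) = 0.02795 I₀.
I₃ = I₂ cos²(135° − 88°) = 0.02795 I₀ · cos²(47°) = 0.013 I₀.
That is 1.3% of the incident intensity.

≈ 1.30%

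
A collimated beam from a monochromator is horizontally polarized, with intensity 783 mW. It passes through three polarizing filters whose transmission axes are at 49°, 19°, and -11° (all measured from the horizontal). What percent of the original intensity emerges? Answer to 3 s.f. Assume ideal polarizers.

I₁ = 783 mW · cos²(49°) = 337 mW.
I₂ = I₁ · cos²(30°) = 337 · 0.75 = 252.8 mW.
I₃ = I₂ · cos²(30°) = 252.8 · 0.75 = 189.6 mW.
That is 24.21% of the incident intensity.

≈ 24.2%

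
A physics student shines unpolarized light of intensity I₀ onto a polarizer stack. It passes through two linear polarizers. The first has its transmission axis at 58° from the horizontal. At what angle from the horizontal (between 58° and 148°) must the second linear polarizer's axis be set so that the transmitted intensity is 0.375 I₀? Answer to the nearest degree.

Unpolarized light through the first polarizer → I₁ = ½ I₀, now polarized at 58°.
Need I₂/I₀ = 0.375, so cos²(θ − 58°) = 0.375 / 0.5 = 0.75.
θ − 58° = arccos(√0.75) = 30.0°, giving θ ≈ 58 + 30.0 = 88.0°.

θ ≈ 88°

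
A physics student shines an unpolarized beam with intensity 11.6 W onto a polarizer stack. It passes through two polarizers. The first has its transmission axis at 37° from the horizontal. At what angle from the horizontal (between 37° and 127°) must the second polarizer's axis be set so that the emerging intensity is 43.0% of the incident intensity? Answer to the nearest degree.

θ ≈ 59°

Unpolarized light through the first polarizer → I₁ = ½ I₀, now polarized at 37°.
Need I₂/I₀ = 0.43, so cos²(θ − 37°) = 0.43 / 0.5 = 0.86.
θ − 37° = arccos(√0.86) = 22.0°, giving θ ≈ 37 + 22.0 = 59.0°.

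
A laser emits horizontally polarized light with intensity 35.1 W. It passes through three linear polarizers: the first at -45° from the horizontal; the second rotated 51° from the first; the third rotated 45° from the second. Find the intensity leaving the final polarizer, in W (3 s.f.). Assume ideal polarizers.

I ≈ 3.48 W

I₁ = 35.1 W · cos²(45°) = 17.55 W.
I₂ = I₁ · cos²(51°) = 17.55 · 0.396 = 6.951 W.
I₃ = I₂ · cos²(45°) = 6.951 · 0.5 = 3.475 W.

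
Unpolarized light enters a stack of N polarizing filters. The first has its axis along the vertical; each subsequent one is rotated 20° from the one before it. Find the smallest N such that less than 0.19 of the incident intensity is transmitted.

N = 9

First polarizer halves the unpolarized light: factor 1/2.
Each further stage multiplies by cos²(20°) = 0.883.
After N polarizers: T = 0.5·0.883^(N−1). Require T < 0.19 ⇒ N−1 > ln(0.19/0.5)/ln(0.883) = 7.78, so N−1 ≥ 8 and N = 9.
Check: N=9 gives T = 0.1848 < 0.19; N=8 gives T = 0.2093.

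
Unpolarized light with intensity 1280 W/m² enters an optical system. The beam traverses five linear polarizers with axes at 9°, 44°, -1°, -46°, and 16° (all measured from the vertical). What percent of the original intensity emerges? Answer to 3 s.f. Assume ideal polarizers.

Unpolarized light through the first polarizer → I₁ = 1280 W/m²/2 = 640 W/m², polarized at 9°.
I₂ = I₁ · cos²(35°) = 640 · 0.671 = 429.4 W/m².
I₃ = I₂ · cos²(45°) = 429.4 · 0.5 = 214.7 W/m².
I₄ = I₃ · cos²(45°) = 214.7 · 0.5 = 107.4 W/m².
I₅ = I₄ · cos²(62°) = 107.4 · 0.2204 = 23.66 W/m².
That is 1.849% of the incident intensity.

≈ 1.85%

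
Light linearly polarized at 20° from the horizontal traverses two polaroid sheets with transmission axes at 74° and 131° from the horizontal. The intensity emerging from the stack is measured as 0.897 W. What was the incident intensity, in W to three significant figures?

By Malus's law, I₁ = I₀ cos²(74° − 20°) = I₀ cos²(54°) = 0.3455 I₀.
I₂ = I₁ cos²(131° − 74°) = 0.3455 I₀ · cos²(57°) = 0.1025 I₀.
So 0.897 W = 0.1025 I₀, giving I₀ = 0.897/0.1025 = 8.753 W.

I₀ ≈ 8.75 W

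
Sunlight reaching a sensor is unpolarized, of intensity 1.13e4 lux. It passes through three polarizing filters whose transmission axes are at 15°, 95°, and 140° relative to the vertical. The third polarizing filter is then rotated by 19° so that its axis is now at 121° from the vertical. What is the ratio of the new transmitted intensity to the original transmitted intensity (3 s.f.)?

I_new/I_old ≈ 1.62

Before rotation:
Unpolarized light through the first polarizer → I₁ = ½ I₀, now polarized at 15°.
I₂ = I₁ cos²(95° − 15°) = 0.5 I₀ · cos²(80°) = 0.01508 I₀.
I₃ = I₂ cos²(140° − 95°) = 0.01508 I₀ · cos²(45°) = 0.007538 I₀.
After rotation:
Unpolarized light through the first polarizer → I₁ = ½ I₀, now polarized at 15°.
I₂ = I₁ cos²(95° − 15°) = 0.5 I₀ · cos²(80°) = 0.01508 I₀.
I₃ = I₂ cos²(121° − 95°) = 0.01508 I₀ · cos²(26°) = 0.01218 I₀.
Ratio = 0.01218 / 0.007538 = 1.616.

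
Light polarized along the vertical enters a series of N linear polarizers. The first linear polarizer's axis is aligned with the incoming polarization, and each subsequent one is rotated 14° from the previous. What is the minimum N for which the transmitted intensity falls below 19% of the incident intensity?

First polarizer is aligned with the polarization: full transmission.
Each further stage multiplies by cos²(14°) = 0.9415.
After N polarizers: T = 0.9415^(N−1). Require T < 0.19 ⇒ N−1 > ln(0.19)/ln(0.9415) = 27.54, so N−1 ≥ 28 and N = 29.
Check: N=29 gives T = 0.1848 < 0.19; N=28 gives T = 0.1963.

N = 29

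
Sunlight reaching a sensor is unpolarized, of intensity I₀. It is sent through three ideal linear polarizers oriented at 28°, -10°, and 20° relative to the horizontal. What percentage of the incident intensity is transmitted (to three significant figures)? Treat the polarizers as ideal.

≈ 23.3%

Unpolarized light through the first polarizer → I₁ = ½ I₀, now polarized at 28°.
I₂ = I₁ cos²(-10° − 28°) = 0.5 I₀ · cos²(38°) = 0.3105 I₀.
I₃ = I₂ cos²(20° + 10°) = 0.3105 I₀ · cos²(30°) = 0.2329 I₀.
That is 23.29% of the incident intensity.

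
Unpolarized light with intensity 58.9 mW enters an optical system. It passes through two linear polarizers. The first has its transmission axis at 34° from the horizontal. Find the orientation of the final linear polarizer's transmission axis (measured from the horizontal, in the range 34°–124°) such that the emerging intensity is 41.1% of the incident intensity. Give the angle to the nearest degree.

θ ≈ 59°

Unpolarized light through the first polarizer → I₁ = ½ I₀, now polarized at 34°.
Need I₂/I₀ = 0.411, so cos²(θ − 34°) = 0.411 / 0.5 = 0.822.
θ − 34° = arccos(√0.822) = 25.0°, giving θ ≈ 34 + 25.0 = 59.0°.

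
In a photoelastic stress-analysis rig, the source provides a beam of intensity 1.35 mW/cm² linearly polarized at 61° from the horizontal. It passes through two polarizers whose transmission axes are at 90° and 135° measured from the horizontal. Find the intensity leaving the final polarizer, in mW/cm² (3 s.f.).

I₁ = 1.35 mW/cm² · cos²(29°) = 1.033 mW/cm².
I₂ = I₁ · cos²(45°) = 1.033 · 0.5 = 0.5163 mW/cm².

I ≈ 0.516 mW/cm²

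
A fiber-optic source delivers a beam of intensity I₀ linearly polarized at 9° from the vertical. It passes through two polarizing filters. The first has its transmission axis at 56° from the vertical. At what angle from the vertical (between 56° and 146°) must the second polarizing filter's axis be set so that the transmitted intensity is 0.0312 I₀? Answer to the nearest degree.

θ ≈ 131°

I₁ = I₀ cos²(56° − 9°) = I₀ cos²(47°) = 0.4651 I₀.
Need I₂/I₀ = 0.0312, so cos²(θ − 56°) = 0.0312 / 0.4651 = 0.06708.
θ − 56° = arccos(√0.06708) = 75.0°, giving θ ≈ 56 + 75.0 = 131.0°.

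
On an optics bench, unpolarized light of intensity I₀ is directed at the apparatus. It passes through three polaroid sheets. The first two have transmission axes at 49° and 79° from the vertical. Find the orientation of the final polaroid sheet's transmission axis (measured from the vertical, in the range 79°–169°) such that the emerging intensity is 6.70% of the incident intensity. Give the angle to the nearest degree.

Unpolarized light through the first polarizer → I₁ = ½ I₀, now polarized at 49°.
I₂ = I₁ cos²(79° − 49°) = 0.5 I₀ · cos²(30°) = 0.375 I₀.
Need I₃/I₀ = 0.067, so cos²(θ − 79°) = 0.067 / 0.375 = 0.1787.
θ − 79° = arccos(√0.1787) = 65.0°, giving θ ≈ 79 + 65.0 = 144.0°.

θ ≈ 144°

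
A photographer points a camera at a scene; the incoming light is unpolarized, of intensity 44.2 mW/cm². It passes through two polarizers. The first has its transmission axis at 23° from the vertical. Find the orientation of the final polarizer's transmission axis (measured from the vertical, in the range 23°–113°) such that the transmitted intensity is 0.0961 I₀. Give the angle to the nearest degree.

θ ≈ 87°

Unpolarized light through the first polarizer → I₁ = ½ I₀, now polarized at 23°.
Need I₂/I₀ = 0.0961, so cos²(θ − 23°) = 0.0961 / 0.5 = 0.1922.
θ − 23° = arccos(√0.1922) = 64.0°, giving θ ≈ 23 + 64.0 = 87.0°.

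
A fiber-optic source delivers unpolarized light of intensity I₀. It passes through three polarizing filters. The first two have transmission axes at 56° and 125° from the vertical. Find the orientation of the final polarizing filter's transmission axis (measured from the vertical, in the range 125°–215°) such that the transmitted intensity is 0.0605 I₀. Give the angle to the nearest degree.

Unpolarized light through the first polarizer → I₁ = ½ I₀, now polarized at 56°.
I₂ = I₁ cos²(125° − 56°) = 0.5 I₀ · cos²(69°) = 0.06421 I₀.
Need I₃/I₀ = 0.0605, so cos²(θ − 125°) = 0.0605 / 0.06421 = 0.9422.
θ − 125° = arccos(√0.9422) = 13.9°, giving θ ≈ 125 + 13.9 = 138.9°.

θ ≈ 139°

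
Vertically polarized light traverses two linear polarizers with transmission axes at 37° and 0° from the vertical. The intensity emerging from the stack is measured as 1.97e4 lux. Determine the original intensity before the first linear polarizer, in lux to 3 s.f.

I₁ = I₀ cos²(37° − 0°) = I₀ cos²(37°) = 0.6378 I₀.
I₂ = I₁ cos²(0° − 37°) = 0.6378 I₀ · cos²(37°) = 0.4068 I₀.
So 1.97e4 lux = 0.4068 I₀, giving I₀ = 1.97e4/0.4068 = 4.843e+04 lux.

I₀ ≈ 4.84e4 lux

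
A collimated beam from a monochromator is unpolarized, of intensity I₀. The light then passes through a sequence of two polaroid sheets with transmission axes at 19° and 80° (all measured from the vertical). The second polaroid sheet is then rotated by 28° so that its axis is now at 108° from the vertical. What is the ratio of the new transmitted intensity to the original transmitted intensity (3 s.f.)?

Before rotation:
Unpolarized light through the first polarizer → I₁ = ½ I₀, now polarized at 19°.
I₂ = I₁ cos²(80° − 19°) = 0.5 I₀ · cos²(61°) = 0.1175 I₀.
After rotation:
Unpolarized light through the first polarizer → I₁ = ½ I₀, now polarized at 19°.
I₂ = I₁ cos²(108° − 19°) = 0.5 I₀ · cos²(89°) = 0.0001523 I₀.
Ratio = 0.0001523 / 0.1175 = 0.001296.

I_new/I_old ≈ 0.00130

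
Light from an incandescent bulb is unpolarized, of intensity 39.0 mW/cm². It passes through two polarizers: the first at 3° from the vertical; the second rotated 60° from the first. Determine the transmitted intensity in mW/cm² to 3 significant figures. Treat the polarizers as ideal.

Unpolarized light through the first polarizer → I₁ = 39.0 mW/cm²/2 = 19.5 mW/cm², polarized at 3°.
I₂ = I₁ · cos²(60°) = 19.5 · 0.25 = 4.875 mW/cm².

I ≈ 4.88 mW/cm²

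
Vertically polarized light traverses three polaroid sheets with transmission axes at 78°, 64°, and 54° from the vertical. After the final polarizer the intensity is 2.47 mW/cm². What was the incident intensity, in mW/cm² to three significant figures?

I₁ = I₀ cos²(78° − 0°) = I₀ cos²(78°) = 0.04323 I₀.
I₂ = I₁ cos²(64° − 78°) = 0.04323 I₀ · cos²(14°) = 0.0407 I₀.
I₃ = I₂ cos²(54° − 64°) = 0.0407 I₀ · cos²(10°) = 0.03947 I₀.
So 2.47 mW/cm² = 0.03947 I₀, giving I₀ = 2.47/0.03947 = 62.58 mW/cm².

I₀ ≈ 62.6 mW/cm²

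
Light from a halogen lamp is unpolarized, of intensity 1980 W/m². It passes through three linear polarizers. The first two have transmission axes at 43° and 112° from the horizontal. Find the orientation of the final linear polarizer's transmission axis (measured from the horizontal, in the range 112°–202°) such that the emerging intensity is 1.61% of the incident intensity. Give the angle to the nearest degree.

Unpolarized light through the first polarizer → I₁ = ½ I₀, now polarized at 43°.
I₂ = I₁ cos²(112° − 43°) = 0.5 I₀ · cos²(69°) = 0.06421 I₀.
Need I₃/I₀ = 0.0161, so cos²(θ − 112°) = 0.0161 / 0.06421 = 0.2507.
θ − 112° = arccos(√0.2507) = 60.0°, giving θ ≈ 112 + 60.0 = 172.0°.

θ ≈ 172°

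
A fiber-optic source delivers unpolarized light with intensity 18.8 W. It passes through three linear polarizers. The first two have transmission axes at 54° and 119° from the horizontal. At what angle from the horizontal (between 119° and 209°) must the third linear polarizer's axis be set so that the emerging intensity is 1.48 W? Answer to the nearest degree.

Unpolarized light through the first polarizer → I₁ = ½ I₀, now polarized at 54°.
I₂ = I₁ cos²(119° − 54°) = 0.5 I₀ · cos²(65°) = 0.0893 I₀.
Target fraction: 1.48 / 18.8 W = 0.07872 of I₀.
Need I₃/I₀ = 0.07872, so cos²(θ − 119°) = 0.07872 / 0.0893 = 0.8815.
θ − 119° = arccos(√0.8815) = 20.1°, giving θ ≈ 119 + 20.1 = 139.1°.

θ ≈ 139°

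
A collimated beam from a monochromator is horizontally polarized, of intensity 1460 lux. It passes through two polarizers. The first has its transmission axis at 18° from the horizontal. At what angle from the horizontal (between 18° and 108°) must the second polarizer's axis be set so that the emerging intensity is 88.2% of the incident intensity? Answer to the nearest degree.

θ ≈ 27°

By Malus's law, I₁ = I₀ cos²(18° − 0°) = I₀ cos²(18°) = 0.9045 I₀.
Need I₂/I₀ = 0.882, so cos²(θ − 18°) = 0.882 / 0.9045 = 0.9751.
θ − 18° = arccos(√0.9751) = 9.1°, giving θ ≈ 18 + 9.1 = 27.1°.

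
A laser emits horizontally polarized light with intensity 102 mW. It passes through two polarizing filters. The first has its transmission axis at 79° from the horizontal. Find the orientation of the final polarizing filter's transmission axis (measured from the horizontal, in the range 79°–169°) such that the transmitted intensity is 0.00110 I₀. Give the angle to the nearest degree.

I₁ = I₀ cos²(79° − 0°) = I₀ cos²(79°) = 0.03641 I₀.
Need I₂/I₀ = 0.0011, so cos²(θ − 79°) = 0.0011 / 0.03641 = 0.03021.
θ − 79° = arccos(√0.03021) = 80.0°, giving θ ≈ 79 + 80.0 = 159.0°.

θ ≈ 159°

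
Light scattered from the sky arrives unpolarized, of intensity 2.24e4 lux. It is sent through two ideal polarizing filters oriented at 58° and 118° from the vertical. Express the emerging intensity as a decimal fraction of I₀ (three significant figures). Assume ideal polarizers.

I/I₀ ≈ 0.125

Unpolarized light through the first polarizer → I₁ = 2.24e4 lux/2 = 1.12e+04 lux, polarized at 58°.
I₂ = I₁ · cos²(60°) = 1.12e+04 · 0.25 = 2800 lux.
Transmitted fraction = 0.125.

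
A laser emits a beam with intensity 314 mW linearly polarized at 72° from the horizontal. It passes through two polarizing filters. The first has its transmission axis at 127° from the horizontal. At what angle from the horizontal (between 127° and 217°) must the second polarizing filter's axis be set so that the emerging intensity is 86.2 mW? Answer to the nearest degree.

By Malus's law, I₁ = I₀ cos²(127° − 72°) = I₀ cos²(55°) = 0.329 I₀.
Target fraction: 86.2 / 314 mW = 0.2745 of I₀.
Need I₂/I₀ = 0.2745, so cos²(θ − 127°) = 0.2745 / 0.329 = 0.8344.
θ − 127° = arccos(√0.8344) = 24.0°, giving θ ≈ 127 + 24.0 = 151.0°.

θ ≈ 151°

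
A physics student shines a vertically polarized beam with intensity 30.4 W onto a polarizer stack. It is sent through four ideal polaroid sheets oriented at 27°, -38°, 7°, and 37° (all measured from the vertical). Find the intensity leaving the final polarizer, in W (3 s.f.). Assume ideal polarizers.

By Malus's law, I₁ = 30.4 W · cos²(27°) = 24.13 W.
I₂ = I₁ · cos²(65°) = 24.13 · 0.1786 = 4.311 W.
I₃ = I₂ · cos²(45°) = 4.311 · 0.5 = 2.155 W.
I₄ = I₃ · cos²(30°) = 2.155 · 0.75 = 1.616 W.

I ≈ 1.62 W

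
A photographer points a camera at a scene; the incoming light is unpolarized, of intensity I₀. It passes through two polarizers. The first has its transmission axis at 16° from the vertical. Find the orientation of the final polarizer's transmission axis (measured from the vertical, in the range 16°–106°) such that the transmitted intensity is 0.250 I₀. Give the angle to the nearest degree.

Unpolarized light through the first polarizer → I₁ = ½ I₀, now polarized at 16°.
Need I₂/I₀ = 0.25, so cos²(θ − 16°) = 0.25 / 0.5 = 0.5.
θ − 16° = arccos(√0.5) = 45.0°, giving θ ≈ 16 + 45.0 = 61.0°.

θ ≈ 61°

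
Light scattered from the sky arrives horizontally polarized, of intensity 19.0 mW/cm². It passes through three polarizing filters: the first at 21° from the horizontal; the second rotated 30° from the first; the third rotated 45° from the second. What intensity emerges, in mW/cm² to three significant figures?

I ≈ 6.21 mW/cm²

I₁ = 19.0 mW/cm² · cos²(21°) = 16.56 mW/cm².
I₂ = I₁ · cos²(30°) = 16.56 · 0.75 = 12.42 mW/cm².
I₃ = I₂ · cos²(45°) = 12.42 · 0.5 = 6.21 mW/cm².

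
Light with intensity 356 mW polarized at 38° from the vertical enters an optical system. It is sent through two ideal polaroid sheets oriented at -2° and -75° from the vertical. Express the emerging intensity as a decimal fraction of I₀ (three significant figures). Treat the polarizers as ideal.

By Malus's law, I₁ = 356 mW · cos²(40°) = 208.9 mW.
I₂ = I₁ · cos²(73°) = 208.9 · 0.08548 = 17.86 mW.
Transmitted fraction = 0.05016.

I/I₀ ≈ 0.0502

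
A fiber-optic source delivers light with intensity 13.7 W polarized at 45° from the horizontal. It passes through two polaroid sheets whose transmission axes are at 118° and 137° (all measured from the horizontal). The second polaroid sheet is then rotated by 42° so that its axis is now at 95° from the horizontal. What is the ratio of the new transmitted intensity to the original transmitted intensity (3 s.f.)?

I_new/I_old ≈ 0.948

Before rotation:
I₁ = I₀ cos²(118° − 45°) = I₀ cos²(73°) = 0.08548 I₀.
I₂ = I₁ cos²(137° − 118°) = 0.08548 I₀ · cos²(19°) = 0.07642 I₀.
After rotation:
I₁ = I₀ cos²(118° − 45°) = I₀ cos²(73°) = 0.08548 I₀.
I₂ = I₁ cos²(95° − 118°) = 0.08548 I₀ · cos²(23°) = 0.07243 I₀.
Ratio = 0.07243 / 0.07642 = 0.9478.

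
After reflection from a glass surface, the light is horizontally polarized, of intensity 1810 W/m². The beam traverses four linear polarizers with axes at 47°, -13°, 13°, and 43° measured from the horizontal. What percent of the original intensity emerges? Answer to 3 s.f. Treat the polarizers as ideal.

I₁ = 1810 W/m² · cos²(47°) = 841.9 W/m².
I₂ = I₁ · cos²(60°) = 841.9 · 0.25 = 210.5 W/m².
I₃ = I₂ · cos²(26°) = 210.5 · 0.8078 = 170 W/m².
I₄ = I₃ · cos²(30°) = 170 · 0.75 = 127.5 W/m².
That is 7.045% of the incident intensity.

≈ 7.05%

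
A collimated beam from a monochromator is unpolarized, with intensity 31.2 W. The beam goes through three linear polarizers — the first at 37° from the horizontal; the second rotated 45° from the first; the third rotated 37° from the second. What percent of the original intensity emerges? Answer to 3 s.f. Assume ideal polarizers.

≈ 15.9%

Unpolarized light through the first polarizer → I₁ = 31.2 W/2 = 15.6 W, polarized at 37°.
I₂ = I₁ · cos²(45°) = 15.6 · 0.5 = 7.8 W.
I₃ = I₂ · cos²(37°) = 7.8 · 0.6378 = 4.975 W.
That is 15.95% of the incident intensity.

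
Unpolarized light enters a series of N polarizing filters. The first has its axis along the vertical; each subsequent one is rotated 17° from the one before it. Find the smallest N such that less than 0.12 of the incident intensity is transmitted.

First polarizer halves the unpolarized light: factor 1/2.
Each further stage multiplies by cos²(17°) = 0.9145.
After N polarizers: T = 0.5·0.9145^(N−1). Require T < 0.12 ⇒ N−1 > ln(0.12/0.5)/ln(0.9145) = 15.97, so N−1 ≥ 16 and N = 17.
Check: N=17 gives T = 0.1197 < 0.12; N=16 gives T = 0.1309.

N = 17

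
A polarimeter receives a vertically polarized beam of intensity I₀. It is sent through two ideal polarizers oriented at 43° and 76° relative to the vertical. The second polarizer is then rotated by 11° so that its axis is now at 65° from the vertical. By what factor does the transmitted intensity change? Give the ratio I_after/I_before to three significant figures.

I_new/I_old ≈ 1.22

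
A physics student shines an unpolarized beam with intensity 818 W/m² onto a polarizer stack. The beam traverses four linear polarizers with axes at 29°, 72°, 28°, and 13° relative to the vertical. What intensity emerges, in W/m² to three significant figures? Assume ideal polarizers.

Unpolarized light through the first polarizer → I₁ = 818 W/m²/2 = 409 W/m², polarized at 29°.
I₂ = I₁ · cos²(43°) = 409 · 0.5349 = 218.8 W/m².
I₃ = I₂ · cos²(44°) = 218.8 · 0.5174 = 113.2 W/m².
I₄ = I₃ · cos²(15°) = 113.2 · 0.933 = 105.6 W/m².

I ≈ 106 W/m²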